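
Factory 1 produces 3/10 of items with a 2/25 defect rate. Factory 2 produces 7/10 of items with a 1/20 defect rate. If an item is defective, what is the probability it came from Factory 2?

Using Bayes' theorem:
P(F1) = 3/10, P(D|F1) = 2/25
P(F2) = 7/10, P(D|F2) = 1/20
P(D) = P(D|F1)P(F1) + P(D|F2)P(F2)
     = \frac{59}{1000}
P(F2|D) = P(D|F2)P(F2) / P(D)
= \frac{35}{59}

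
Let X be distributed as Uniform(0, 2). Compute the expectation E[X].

For X ~ Uniform(0, 2), the expected value is:
E[X] = 1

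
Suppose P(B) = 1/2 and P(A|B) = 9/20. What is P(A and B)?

By definition, P(A|B) = P(A ∩ B) / P(B)
So P(A ∩ B) = P(A|B) × P(B)
= 9/20 × 1/2
= 9/40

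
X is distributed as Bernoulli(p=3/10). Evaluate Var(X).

For X ~ Bernoulli(p=3/10):
Var(X) = \frac{21}{100}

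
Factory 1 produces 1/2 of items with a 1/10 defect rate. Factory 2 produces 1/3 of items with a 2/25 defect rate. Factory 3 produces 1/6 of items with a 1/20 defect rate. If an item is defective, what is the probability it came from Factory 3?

Using Bayes' theorem:
P(F1) = 1/2, P(D|F1) = 1/10
P(F2) = 1/3, P(D|F2) = 2/25
P(F3) = 1/6, P(D|F3) = 1/20
P(D) = P(D|F1)P(F1) + P(D|F2)P(F2) + P(D|F3)P(F3)
     = \frac{17}{200}
P(F3|D) = P(D|F3)P(F3) / P(D)
= \frac{5}{51}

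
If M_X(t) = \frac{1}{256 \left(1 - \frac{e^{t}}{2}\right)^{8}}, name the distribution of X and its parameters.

The MGF M(t) = \frac{1}{256 \left(1 - \frac{e^{t}}{2}\right)^{8}} is the standard form for the NegativeBinomial distribution.
Comparing with the known MGF formula identifies: NegBin(r=8, p=1/2), X = failures before r-th success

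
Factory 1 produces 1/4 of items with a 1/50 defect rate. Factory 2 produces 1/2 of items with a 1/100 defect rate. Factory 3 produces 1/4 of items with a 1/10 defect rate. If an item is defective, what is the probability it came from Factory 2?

Using Bayes' theorem:
P(F1) = 1/4, P(D|F1) = 1/50
P(F2) = 1/2, P(D|F2) = 1/100
P(F3) = 1/4, P(D|F3) = 1/10
P(D) = P(D|F1)P(F1) + P(D|F2)P(F2) + P(D|F3)P(F3)
     = \frac{7}{200}
P(F2|D) = P(D|F2)P(F2) / P(D)
= \frac{1}{7}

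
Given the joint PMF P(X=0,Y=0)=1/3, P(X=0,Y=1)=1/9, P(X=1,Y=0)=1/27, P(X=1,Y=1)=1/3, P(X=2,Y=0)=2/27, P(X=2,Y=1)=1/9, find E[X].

First find marginal of X:
P(X=0) = 4/9
P(X=1) = 10/27
P(X=2) = 5/27
E[X] = 0 × 4/9 + 1 × 10/27 + 2 × 5/27 = 20/27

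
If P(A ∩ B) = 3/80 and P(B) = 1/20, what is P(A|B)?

P(A|B) = P(A ∩ B) / P(B)
= (3/80) / (1/20)
= 3/4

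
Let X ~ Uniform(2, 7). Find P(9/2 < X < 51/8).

P(9/2 < X < 51/8) = ∫_{9/2}^{51/8} f(x) dx
where f(x) = \frac{1}{5}
= \frac{3}{8}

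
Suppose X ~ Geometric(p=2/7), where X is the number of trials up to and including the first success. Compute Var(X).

For X ~ Geometric(p=2/7), where X is the number of trials up to and including the first success:
Var(X) = \frac{35}{4}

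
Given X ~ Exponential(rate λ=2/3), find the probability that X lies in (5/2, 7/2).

P(5/2 < X < 7/2) = ∫_{5/2}^{7/2} f(x) dx
where f(x) = \frac{2 e^{- \frac{2 x}{3}}}{3}
= - \frac{1 - e^{\frac{2}{3}}}{e^{\frac{7}{3}}}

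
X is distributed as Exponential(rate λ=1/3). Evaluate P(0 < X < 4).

P(0 < X < 4) = ∫_{0}^{4} f(x) dx
where f(x) = \frac{e^{- \frac{x}{3}}}{3}
= 1 - e^{- \frac{4}{3}}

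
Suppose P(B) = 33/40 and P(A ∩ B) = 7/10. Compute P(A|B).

P(A|B) = P(A ∩ B) / P(B)
= (7/10) / (33/40)
= 28/33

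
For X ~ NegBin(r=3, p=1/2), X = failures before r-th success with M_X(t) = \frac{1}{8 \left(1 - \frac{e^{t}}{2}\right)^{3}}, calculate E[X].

To find E[X], compute M^(1)(0):
M^(1)(t) = \frac{3 e^{t}}{16 \left(1 - \frac{e^{t}}{2}\right)^{4}}
M^(1)(0) = 3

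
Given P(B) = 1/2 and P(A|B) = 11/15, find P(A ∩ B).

By definition, P(A|B) = P(A ∩ B) / P(B)
So P(A ∩ B) = P(A|B) × P(B)
= 11/15 × 1/2
= 11/30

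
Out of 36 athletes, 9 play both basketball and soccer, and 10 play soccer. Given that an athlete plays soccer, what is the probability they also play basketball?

P(A ∩ B) = 9/36 = 1/4
P(B) = 10/36 = 5/18
P(A|B) = P(A ∩ B) / P(B) = (1/4) / (5/18) = 9/10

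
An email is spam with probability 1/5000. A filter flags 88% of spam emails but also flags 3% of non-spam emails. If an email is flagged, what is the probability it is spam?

Let D = the rare event, + = positive/flagged.
P(D) = 1/5000
P(+|D) = 88/100 = 22/25
P(+|D') = 3/100
P(+) = P(+|D)P(D) + P(+|D')P(D')
     = \frac{22}{25} × \frac{1}{5000} + \frac{3}{100} × \frac{4999}{5000}
     = \frac{3017}{100000}
P(D|+) = P(+|D)P(D)/P(+) = \frac{88}{15085}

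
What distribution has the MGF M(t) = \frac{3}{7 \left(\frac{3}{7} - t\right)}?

The MGF M(t) = \frac{3}{7 \left(\frac{3}{7} - t\right)} is the standard form for the Exponential distribution.
Comparing with the known MGF formula identifies: Exponential(rate λ=3/7)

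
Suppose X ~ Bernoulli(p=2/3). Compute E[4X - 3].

For X ~ Bernoulli(p=2/3):
E[X] = \frac{2}{3}
E[4X - 3] = 4 × E[X] - 3 = - \frac{1}{3}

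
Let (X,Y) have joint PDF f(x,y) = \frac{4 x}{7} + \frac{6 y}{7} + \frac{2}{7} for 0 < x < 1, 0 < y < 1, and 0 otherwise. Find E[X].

E[X] = ∫_0^1 ∫_0^1 x × f(x,y) dy dx
= ∫_0^1 ∫_0^1 x × (\frac{4 x}{7} + \frac{6 y}{7} + \frac{2}{7}) dy dx
= \frac{23}{42}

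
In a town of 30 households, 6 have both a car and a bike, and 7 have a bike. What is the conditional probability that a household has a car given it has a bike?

P(A ∩ B) = 6/30 = 1/5
P(B) = 7/30
P(A|B) = P(A ∩ B) / P(B) = (1/5) / (7/30) = 6/7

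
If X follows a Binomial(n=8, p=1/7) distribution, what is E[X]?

For X ~ Binomial(n=8, p=1/7), the expected value is:
E[X] = \frac{8}{7}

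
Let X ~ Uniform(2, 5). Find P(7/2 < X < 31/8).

P(7/2 < X < 31/8) = ∫_{7/2}^{31/8} f(x) dx
where f(x) = \frac{1}{3}
= \frac{1}{8}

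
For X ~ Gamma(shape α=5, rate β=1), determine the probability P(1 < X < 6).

P(1 < X < 6) = ∫_{1}^{6} f(x) dx
where f(x) = \frac{x^{4} e^{- x}}{24}
= \frac{5 \left(-552 + 13 e^{5}\right)}{24 e^{6}}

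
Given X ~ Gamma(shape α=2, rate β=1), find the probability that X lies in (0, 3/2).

P(0 < X < 3/2) = ∫_{0}^{3/2} f(x) dx
where f(x) = x e^{- x}
= 1 - \frac{5}{2 e^{\frac{3}{2}}}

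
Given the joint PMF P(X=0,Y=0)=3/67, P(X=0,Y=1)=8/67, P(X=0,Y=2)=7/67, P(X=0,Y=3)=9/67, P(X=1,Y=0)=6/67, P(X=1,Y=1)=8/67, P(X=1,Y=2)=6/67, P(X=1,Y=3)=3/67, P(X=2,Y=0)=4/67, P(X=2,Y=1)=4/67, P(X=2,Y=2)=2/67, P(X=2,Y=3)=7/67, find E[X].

First find marginal of X:
P(X=0) = 27/67
P(X=1) = 23/67
P(X=2) = 17/67
E[X] = 0 × 27/67 + 1 × 23/67 + 2 × 17/67 = 57/67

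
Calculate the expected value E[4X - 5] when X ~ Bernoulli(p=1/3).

For X ~ Bernoulli(p=1/3):
E[X] = \frac{1}{3}
E[4X - 5] = 4 × E[X] - 5 = - \frac{11}{3}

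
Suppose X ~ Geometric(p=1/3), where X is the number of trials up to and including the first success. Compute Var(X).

For X ~ Geometric(p=1/3), where X is the number of trials up to and including the first success:
Var(X) = 6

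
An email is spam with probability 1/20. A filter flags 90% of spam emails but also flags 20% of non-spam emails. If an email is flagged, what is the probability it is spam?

Let D = the rare event, + = positive/flagged.
P(D) = 1/20
P(+|D) = 90/100 = 9/10
P(+|D') = 20/100 = 1/5
P(+) = P(+|D)P(D) + P(+|D')P(D')
     = \frac{9}{10} × \frac{1}{20} + \frac{1}{5} × \frac{19}{20}
     = \frac{47}{200}
P(D|+) = P(+|D)P(D)/P(+) = \frac{9}{47}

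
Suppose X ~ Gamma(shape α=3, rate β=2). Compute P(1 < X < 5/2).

P(1 < X < 5/2) = ∫_{1}^{5/2} f(x) dx
where f(x) = 4 x^{2} e^{- 2 x}
= \frac{-37 + 10 e^{3}}{2 e^{5}}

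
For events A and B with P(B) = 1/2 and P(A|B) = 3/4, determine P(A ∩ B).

By definition, P(A|B) = P(A ∩ B) / P(B)
So P(A ∩ B) = P(A|B) × P(B)
= 3/4 × 1/2
= 3/8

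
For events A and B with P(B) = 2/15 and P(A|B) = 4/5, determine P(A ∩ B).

By definition, P(A|B) = P(A ∩ B) / P(B)
So P(A ∩ B) = P(A|B) × P(B)
= 4/5 × 2/15
= 8/75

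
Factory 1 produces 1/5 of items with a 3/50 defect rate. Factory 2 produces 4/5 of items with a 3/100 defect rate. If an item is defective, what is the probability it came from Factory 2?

Using Bayes' theorem:
P(F1) = 1/5, P(D|F1) = 3/50
P(F2) = 4/5, P(D|F2) = 3/100
P(D) = P(D|F1)P(F1) + P(D|F2)P(F2)
     = \frac{9}{250}
P(F2|D) = P(D|F2)P(F2) / P(D)
= \frac{2}{3}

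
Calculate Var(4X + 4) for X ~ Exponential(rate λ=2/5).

For X ~ Exponential(rate λ=2/5):
Var(X) = \frac{25}{4}
Var(4X + 4) = (4)² × Var(X) = 16 × \frac{25}{4} = 100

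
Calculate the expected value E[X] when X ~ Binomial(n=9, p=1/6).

For X ~ Binomial(n=9, p=1/6), the expected value is:
E[X] = \frac{3}{2}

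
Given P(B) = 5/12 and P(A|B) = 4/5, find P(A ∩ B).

By definition, P(A|B) = P(A ∩ B) / P(B)
So P(A ∩ B) = P(A|B) × P(B)
= 4/5 × 5/12
= 1/3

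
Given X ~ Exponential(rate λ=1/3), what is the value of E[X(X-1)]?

E[X(X-1)] = E[X² - X] = E[X²] - E[X]
E[X] = 3
E[X²] = Var(X) + (E[X])² = 9 + (3)² = 18
E[X(X-1)] = 18 - 3 = 15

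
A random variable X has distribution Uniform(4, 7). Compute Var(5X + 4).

For X ~ Uniform(4, 7):
Var(X) = \frac{3}{4}
Var(5X + 4) = (5)² × Var(X) = 25 × \frac{3}{4} = \frac{75}{4}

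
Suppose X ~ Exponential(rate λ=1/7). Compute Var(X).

For X ~ Exponential(rate λ=1/7):
Var(X) = 49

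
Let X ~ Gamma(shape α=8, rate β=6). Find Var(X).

For X ~ Gamma(shape α=8, rate β=6):
Var(X) = \frac{2}{9}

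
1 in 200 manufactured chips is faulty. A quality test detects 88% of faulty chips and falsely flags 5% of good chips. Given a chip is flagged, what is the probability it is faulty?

Let D = the rare event, + = positive/flagged.
P(D) = 1/200
P(+|D) = 88/100 = 22/25
P(+|D') = 5/100 = 1/20
P(+) = P(+|D)P(D) + P(+|D')P(D')
     = \frac{22}{25} × \frac{1}{200} + \frac{1}{20} × \frac{199}{200}
     = \frac{1083}{20000}
P(D|+) = P(+|D)P(D)/P(+) = \frac{88}{1083}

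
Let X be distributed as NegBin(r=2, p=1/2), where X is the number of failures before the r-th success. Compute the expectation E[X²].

Using the identity E[X²] = Var(X) + (E[X])²:
E[X] = 2
Var(X) = 4
E[X²] = 4 + (2)²
= 8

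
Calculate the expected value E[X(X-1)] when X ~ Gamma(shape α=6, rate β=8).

E[X(X-1)] = E[X² - X] = E[X²] - E[X]
E[X] = \frac{3}{4}
E[X²] = Var(X) + (E[X])² = \frac{3}{32} + (\frac{3}{4})² = \frac{21}{32}
E[X(X-1)] = \frac{21}{32} - \frac{3}{4} = - \frac{3}{32}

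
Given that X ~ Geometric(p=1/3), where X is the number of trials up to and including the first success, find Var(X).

For X ~ Geometric(p=1/3), where X is the number of trials up to and including the first success:
Var(X) = 6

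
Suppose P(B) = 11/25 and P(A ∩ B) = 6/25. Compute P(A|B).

P(A|B) = P(A ∩ B) / P(B)
= (6/25) / (11/25)
= 6/11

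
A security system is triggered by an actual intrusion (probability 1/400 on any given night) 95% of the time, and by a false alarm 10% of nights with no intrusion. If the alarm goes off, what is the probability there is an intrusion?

Let D = the rare event, + = positive/flagged.
P(D) = 1/400
P(+|D) = 95/100 = 19/20
P(+|D') = 10/100 = 1/10
P(+) = P(+|D)P(D) + P(+|D')P(D')
     = \frac{19}{20} × \frac{1}{400} + \frac{1}{10} × \frac{399}{400}
     = \frac{817}{8000}
P(D|+) = P(+|D)P(D)/P(+) = \frac{1}{43}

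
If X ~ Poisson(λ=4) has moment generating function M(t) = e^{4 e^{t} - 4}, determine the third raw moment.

To find E[X^3], compute M^(3)(0):
M^(1)(t) = 4 e^{t} e^{4 e^{t} - 4}
M^(2)(t) = 16 e^{2 t} e^{4 e^{t} - 4} + 4 e^{t} e^{4 e^{t} - 4}
M^(3)(t) = 64 e^{3 t} e^{4 e^{t} - 4} + 48 e^{2 t} e^{4 e^{t} - 4} + 4 e^{t} e^{4 e^{t} - 4}
M^(3)(0) = 116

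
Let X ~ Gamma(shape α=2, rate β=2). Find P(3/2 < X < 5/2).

P(3/2 < X < 5/2) = ∫_{3/2}^{5/2} f(x) dx
where f(x) = 4 x e^{- 2 x}
= \frac{2 \left(-3 + 2 e^{2}\right)}{e^{5}}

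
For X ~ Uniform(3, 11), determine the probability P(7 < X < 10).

P(7 < X < 10) = ∫_{7}^{10} f(x) dx
where f(x) = \frac{1}{8}
= \frac{3}{8}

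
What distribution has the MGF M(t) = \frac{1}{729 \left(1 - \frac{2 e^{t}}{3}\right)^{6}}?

The MGF M(t) = \frac{1}{729 \left(1 - \frac{2 e^{t}}{3}\right)^{6}} is the standard form for the NegativeBinomial distribution.
Comparing with the known MGF formula identifies: NegBin(r=6, p=1/3), X = failures before r-th success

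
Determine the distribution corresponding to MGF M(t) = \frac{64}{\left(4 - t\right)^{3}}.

The MGF M(t) = \frac{64}{\left(4 - t\right)^{3}} is the standard form for the Gamma distribution.
Comparing with the known MGF formula identifies: Gamma(shape α=3, rate β=4)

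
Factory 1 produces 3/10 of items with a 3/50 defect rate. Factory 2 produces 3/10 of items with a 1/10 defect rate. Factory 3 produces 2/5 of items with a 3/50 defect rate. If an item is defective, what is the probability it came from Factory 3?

Using Bayes' theorem:
P(F1) = 3/10, P(D|F1) = 3/50
P(F2) = 3/10, P(D|F2) = 1/10
P(F3) = 2/5, P(D|F3) = 3/50
P(D) = P(D|F1)P(F1) + P(D|F2)P(F2) + P(D|F3)P(F3)
     = \frac{9}{125}
P(F3|D) = P(D|F3)P(F3) / P(D)
= \frac{1}{3}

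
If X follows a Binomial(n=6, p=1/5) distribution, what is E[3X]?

For X ~ Binomial(n=6, p=1/5):
E[X] = \frac{6}{5}
E[3X] = 3 × E[X] + 0 = \frac{18}{5}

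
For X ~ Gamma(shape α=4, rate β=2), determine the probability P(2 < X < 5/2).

P(2 < X < 5/2) = ∫_{2}^{5/2} f(x) dx
where f(x) = \frac{8 x^{3} e^{- 2 x}}{3}
= \frac{-118 + 71 e}{3 e^{5}}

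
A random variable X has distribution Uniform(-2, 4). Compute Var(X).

For X ~ Uniform(-2, 4):
Var(X) = 3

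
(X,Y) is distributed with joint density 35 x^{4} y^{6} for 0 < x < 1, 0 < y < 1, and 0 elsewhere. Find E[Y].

E[Y] = ∫_0^1 ∫_0^1 y × f(x,y) dx dy
= \frac{7}{8}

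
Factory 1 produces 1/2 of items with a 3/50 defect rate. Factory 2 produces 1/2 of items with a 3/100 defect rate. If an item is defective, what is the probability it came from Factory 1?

Using Bayes' theorem:
P(F1) = 1/2, P(D|F1) = 3/50
P(F2) = 1/2, P(D|F2) = 3/100
P(D) = P(D|F1)P(F1) + P(D|F2)P(F2)
     = \frac{9}{200}
P(F1|D) = P(D|F1)P(F1) / P(D)
= \frac{2}{3}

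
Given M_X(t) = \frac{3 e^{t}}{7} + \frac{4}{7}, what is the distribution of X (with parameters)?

The MGF M(t) = \frac{3 e^{t}}{7} + \frac{4}{7} is the standard form for the Bernoulli distribution.
Comparing with the known MGF formula identifies: Bernoulli(p=3/7)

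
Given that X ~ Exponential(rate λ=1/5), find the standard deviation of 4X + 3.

For X ~ Exponential(rate λ=1/5):
Var(X) = 25
SD(X) = √(Var(X)) = √(25) = 5
SD(4X + 3) = |4| × SD(X) = 4 × 5 = 20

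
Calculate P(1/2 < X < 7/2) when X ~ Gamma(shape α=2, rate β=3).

P(1/2 < X < 7/2) = ∫_{1/2}^{7/2} f(x) dx
where f(x) = 9 x e^{- 3 x}
= \frac{-23 + 5 e^{9}}{2 e^{\frac{21}{2}}}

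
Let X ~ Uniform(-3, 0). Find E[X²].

Using the identity E[X²] = Var(X) + (E[X])²:
E[X] = - \frac{3}{2}
Var(X) = \frac{3}{4}
E[X²] = \frac{3}{4} + (- \frac{3}{2})²
= 3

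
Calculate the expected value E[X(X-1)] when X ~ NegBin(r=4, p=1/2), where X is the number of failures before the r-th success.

E[X(X-1)] = E[X² - X] = E[X²] - E[X]
E[X] = 4
E[X²] = Var(X) + (E[X])² = 8 + (4)² = 24
E[X(X-1)] = 24 - 4 = 20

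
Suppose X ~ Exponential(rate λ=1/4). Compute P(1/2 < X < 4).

P(1/2 < X < 4) = ∫_{1/2}^{4} f(x) dx
where f(x) = \frac{e^{- \frac{x}{4}}}{4}
= - \frac{1}{e} + e^{- \frac{1}{8}}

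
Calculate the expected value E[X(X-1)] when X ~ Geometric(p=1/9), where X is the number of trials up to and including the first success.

E[X(X-1)] = E[X² - X] = E[X²] - E[X]
E[X] = 9
E[X²] = Var(X) + (E[X])² = 72 + (9)² = 153
E[X(X-1)] = 153 - 9 = 144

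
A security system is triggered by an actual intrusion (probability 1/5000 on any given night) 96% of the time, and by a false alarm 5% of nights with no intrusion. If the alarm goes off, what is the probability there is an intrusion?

Let D = the rare event, + = positive/flagged.
P(D) = 1/5000
P(+|D) = 96/100 = 24/25
P(+|D') = 5/100 = 1/20
P(+) = P(+|D)P(D) + P(+|D')P(D')
     = \frac{24}{25} × \frac{1}{5000} + \frac{1}{20} × \frac{4999}{5000}
     = \frac{25091}{500000}
P(D|+) = P(+|D)P(D)/P(+) = \frac{96}{25091}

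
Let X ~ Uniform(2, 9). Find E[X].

For X ~ Uniform(2, 9), the expected value is:
E[X] = \frac{11}{2}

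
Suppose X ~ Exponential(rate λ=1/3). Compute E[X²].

Using the identity E[X²] = Var(X) + (E[X])²:
E[X] = 3
Var(X) = 9
E[X²] = 9 + (3)²
= 18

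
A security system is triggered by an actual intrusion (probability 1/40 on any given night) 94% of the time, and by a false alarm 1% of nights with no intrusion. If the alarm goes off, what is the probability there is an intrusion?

Let D = the rare event, + = positive/flagged.
P(D) = 1/40
P(+|D) = 94/100 = 47/50
P(+|D') = 1/100
P(+) = P(+|D)P(D) + P(+|D')P(D')
     = \frac{47}{50} × \frac{1}{40} + \frac{1}{100} × \frac{39}{40}
     = \frac{133}{4000}
P(D|+) = P(+|D)P(D)/P(+) = \frac{94}{133}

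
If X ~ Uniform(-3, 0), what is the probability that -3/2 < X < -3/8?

P(-3/2 < X < -3/8) = ∫_{-3/2}^{-3/8} f(x) dx
where f(x) = \frac{1}{3}
= \frac{3}{8}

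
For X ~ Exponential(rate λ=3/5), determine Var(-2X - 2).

For X ~ Exponential(rate λ=3/5):
Var(X) = \frac{25}{9}
Var(-2X - 2) = (-2)² × Var(X) = 4 × \frac{25}{9} = \frac{100}{9}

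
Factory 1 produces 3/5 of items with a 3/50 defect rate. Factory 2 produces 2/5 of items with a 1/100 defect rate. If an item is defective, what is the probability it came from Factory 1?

Using Bayes' theorem:
P(F1) = 3/5, P(D|F1) = 3/50
P(F2) = 2/5, P(D|F2) = 1/100
P(D) = P(D|F1)P(F1) + P(D|F2)P(F2)
     = \frac{1}{25}
P(F1|D) = P(D|F1)P(F1) / P(D)
= \frac{9}{10}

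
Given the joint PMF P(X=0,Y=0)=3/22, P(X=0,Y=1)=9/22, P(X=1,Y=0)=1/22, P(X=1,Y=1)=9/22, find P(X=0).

P(X=0) = P(X=0,Y=0) + P(X=0,Y=1)
= 3/22 + 9/22
= 6/11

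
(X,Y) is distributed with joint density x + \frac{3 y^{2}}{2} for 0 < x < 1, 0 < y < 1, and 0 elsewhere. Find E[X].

E[X] = ∫_0^1 ∫_0^1 x × f(x,y) dy dx
= ∫_0^1 ∫_0^1 x × (x + \frac{3 y^{2}}{2}) dy dx
= \frac{7}{12}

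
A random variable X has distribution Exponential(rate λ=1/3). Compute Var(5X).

For X ~ Exponential(rate λ=1/3):
Var(X) = 9
Var(5X) = (5)² × Var(X) = 25 × 9 = 225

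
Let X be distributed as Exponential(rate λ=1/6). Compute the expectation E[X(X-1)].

E[X(X-1)] = E[X² - X] = E[X²] - E[X]
E[X] = 6
E[X²] = Var(X) + (E[X])² = 36 + (6)² = 72
E[X(X-1)] = 72 - 6 = 66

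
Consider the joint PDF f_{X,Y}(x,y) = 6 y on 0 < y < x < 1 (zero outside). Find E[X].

f_X(x) = ∫_0^x 6 y dy = 3 x^{2}
E[X] = ∫_0^1 x × (3 x^{2}) dx = \frac{3}{4}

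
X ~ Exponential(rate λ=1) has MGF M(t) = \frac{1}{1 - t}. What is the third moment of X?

To find E[X^3], compute M^(3)(0):
M^(1)(t) = \frac{1}{\left(1 - t\right)^{2}}
M^(2)(t) = \frac{2}{\left(1 - t\right)^{3}}
M^(3)(t) = \frac{6}{\left(1 - t\right)^{4}}
M^(3)(0) = 6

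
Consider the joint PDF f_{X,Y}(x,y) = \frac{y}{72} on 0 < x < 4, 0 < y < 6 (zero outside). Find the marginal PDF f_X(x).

f_X(x) = ∫_0^6 f(x,y) dy
= ∫_0^6 \frac{y}{72} dy
= \frac{1}{4} for 0 < x < 4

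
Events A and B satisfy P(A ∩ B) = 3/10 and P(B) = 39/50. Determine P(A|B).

P(A|B) = P(A ∩ B) / P(B)
= (3/10) / (39/50)
= 5/13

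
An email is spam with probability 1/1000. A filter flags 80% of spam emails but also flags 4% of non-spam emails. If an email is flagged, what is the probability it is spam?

Let D = the rare event, + = positive/flagged.
P(D) = 1/1000
P(+|D) = 80/100 = 4/5
P(+|D') = 4/100 = 1/25
P(+) = P(+|D)P(D) + P(+|D')P(D')
     = \frac{4}{5} × \frac{1}{1000} + \frac{1}{25} × \frac{999}{1000}
     = \frac{1019}{25000}
P(D|+) = P(+|D)P(D)/P(+) = \frac{20}{1019}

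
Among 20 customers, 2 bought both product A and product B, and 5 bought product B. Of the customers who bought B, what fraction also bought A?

P(A ∩ B) = 2/20 = 1/10
P(B) = 5/20 = 1/4
P(A|B) = P(A ∩ B) / P(B) = (1/10) / (1/4) = 2/5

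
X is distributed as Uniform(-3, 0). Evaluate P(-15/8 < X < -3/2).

P(-15/8 < X < -3/2) = ∫_{-15/8}^{-3/2} f(x) dx
where f(x) = \frac{1}{3}
= \frac{1}{8}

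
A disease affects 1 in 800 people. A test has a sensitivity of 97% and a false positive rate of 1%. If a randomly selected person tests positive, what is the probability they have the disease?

Let D = the rare event, + = positive/flagged.
P(D) = 1/800
P(+|D) = 97/100
P(+|D') = 1/100
P(+) = P(+|D)P(D) + P(+|D')P(D')
     = \frac{97}{100} × \frac{1}{800} + \frac{1}{100} × \frac{799}{800}
     = \frac{7}{625}
P(D|+) = P(+|D)P(D)/P(+) = \frac{97}{896}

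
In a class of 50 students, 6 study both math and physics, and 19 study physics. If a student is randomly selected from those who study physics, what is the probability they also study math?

P(A ∩ B) = 6/50 = 3/25
P(B) = 19/50
P(A|B) = P(A ∩ B) / P(B) = (3/25) / (19/50) = 6/19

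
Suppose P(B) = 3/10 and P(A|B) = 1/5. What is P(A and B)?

By definition, P(A|B) = P(A ∩ B) / P(B)
So P(A ∩ B) = P(A|B) × P(B)
= 1/5 × 3/10
= 3/50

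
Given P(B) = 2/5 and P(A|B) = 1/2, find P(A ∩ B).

By definition, P(A|B) = P(A ∩ B) / P(B)
So P(A ∩ B) = P(A|B) × P(B)
= 1/2 × 2/5
= 1/5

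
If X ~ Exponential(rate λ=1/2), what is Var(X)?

For X ~ Exponential(rate λ=1/2):
Var(X) = 4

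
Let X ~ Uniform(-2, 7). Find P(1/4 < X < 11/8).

P(1/4 < X < 11/8) = ∫_{1/4}^{11/8} f(x) dx
where f(x) = \frac{1}{9}
= \frac{1}{8}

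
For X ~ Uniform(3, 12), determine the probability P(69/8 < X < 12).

P(69/8 < X < 12) = ∫_{69/8}^{12} f(x) dx
where f(x) = \frac{1}{9}
= \frac{3}{8}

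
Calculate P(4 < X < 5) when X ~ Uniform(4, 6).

P(4 < X < 5) = ∫_{4}^{5} f(x) dx
where f(x) = \frac{1}{2}
= \frac{1}{2}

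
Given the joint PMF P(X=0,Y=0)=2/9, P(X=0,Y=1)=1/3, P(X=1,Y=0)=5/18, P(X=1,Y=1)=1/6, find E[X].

First find marginal of X:
P(X=0) = 5/9
P(X=1) = 4/9
E[X] = 0 × 5/9 + 1 × 4/9 = 4/9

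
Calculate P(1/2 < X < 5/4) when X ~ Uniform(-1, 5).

P(1/2 < X < 5/4) = ∫_{1/2}^{5/4} f(x) dx
where f(x) = \frac{1}{6}
= \frac{1}{8}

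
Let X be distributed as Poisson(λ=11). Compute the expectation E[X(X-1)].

E[X(X-1)] = E[X² - X] = E[X²] - E[X]
E[X] = 11
E[X²] = Var(X) + (E[X])² = 11 + (11)² = 132
E[X(X-1)] = 132 - 11 = 121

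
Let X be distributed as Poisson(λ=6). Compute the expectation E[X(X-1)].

E[X(X-1)] = E[X² - X] = E[X²] - E[X]
E[X] = 6
E[X²] = Var(X) + (E[X])² = 6 + (6)² = 42
E[X(X-1)] = 42 - 6 = 36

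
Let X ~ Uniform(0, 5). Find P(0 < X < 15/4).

P(0 < X < 15/4) = ∫_{0}^{15/4} f(x) dx
where f(x) = \frac{1}{5}
= \frac{3}{4}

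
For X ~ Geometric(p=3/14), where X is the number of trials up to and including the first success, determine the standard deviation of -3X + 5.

For X ~ Geometric(p=3/14), where X is the number of trials up to and including the first success:
Var(X) = \frac{154}{9}
SD(X) = √(Var(X)) = √(\frac{154}{9}) = \frac{\sqrt{154}}{3}
SD(-3X + 5) = |-3| × SD(X) = 3 × \frac{\sqrt{154}}{3} = \sqrt{154}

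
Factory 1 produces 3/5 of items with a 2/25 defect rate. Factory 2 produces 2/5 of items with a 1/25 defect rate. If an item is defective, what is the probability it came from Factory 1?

Using Bayes' theorem:
P(F1) = 3/5, P(D|F1) = 2/25
P(F2) = 2/5, P(D|F2) = 1/25
P(D) = P(D|F1)P(F1) + P(D|F2)P(F2)
     = \frac{8}{125}
P(F1|D) = P(D|F1)P(F1) / P(D)
= \frac{3}{4}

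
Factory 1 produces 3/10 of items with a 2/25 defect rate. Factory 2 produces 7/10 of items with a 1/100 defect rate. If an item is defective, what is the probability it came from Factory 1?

Using Bayes' theorem:
P(F1) = 3/10, P(D|F1) = 2/25
P(F2) = 7/10, P(D|F2) = 1/100
P(D) = P(D|F1)P(F1) + P(D|F2)P(F2)
     = \frac{31}{1000}
P(F1|D) = P(D|F1)P(F1) / P(D)
= \frac{24}{31}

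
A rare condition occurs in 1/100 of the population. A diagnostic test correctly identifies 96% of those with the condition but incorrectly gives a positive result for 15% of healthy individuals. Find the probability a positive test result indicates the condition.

Let D = the rare event, + = positive/flagged.
P(D) = 1/100
P(+|D) = 96/100 = 24/25
P(+|D') = 15/100 = 3/20
P(+) = P(+|D)P(D) + P(+|D')P(D')
     = \frac{24}{25} × \frac{1}{100} + \frac{3}{20} × \frac{99}{100}
     = \frac{1581}{10000}
P(D|+) = P(+|D)P(D)/P(+) = \frac{32}{527}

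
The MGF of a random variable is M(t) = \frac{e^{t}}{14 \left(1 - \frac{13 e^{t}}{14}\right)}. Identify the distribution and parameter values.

The MGF M(t) = \frac{e^{t}}{14 \left(1 - \frac{13 e^{t}}{14}\right)} is the standard form for the Geometric distribution.
Comparing with the known MGF formula identifies: Geometric(p=1/14), X = trial number of first success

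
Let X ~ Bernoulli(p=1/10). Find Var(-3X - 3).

For X ~ Bernoulli(p=1/10):
Var(X) = \frac{9}{100}
Var(-3X - 3) = (-3)² × Var(X) = 9 × \frac{9}{100} = \frac{81}{100}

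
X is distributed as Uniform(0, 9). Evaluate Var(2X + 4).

For X ~ Uniform(0, 9):
Var(X) = \frac{27}{4}
Var(2X + 4) = (2)² × Var(X) = 4 × \frac{27}{4} = 27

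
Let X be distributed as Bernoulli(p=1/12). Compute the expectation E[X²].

Using the identity E[X²] = Var(X) + (E[X])²:
E[X] = \frac{1}{12}
Var(X) = \frac{11}{144}
E[X²] = \frac{11}{144} + (\frac{1}{12})²
= \frac{1}{12}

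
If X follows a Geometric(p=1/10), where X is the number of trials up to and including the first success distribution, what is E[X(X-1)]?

E[X(X-1)] = E[X² - X] = E[X²] - E[X]
E[X] = 10
E[X²] = Var(X) + (E[X])² = 90 + (10)² = 190
E[X(X-1)] = 190 - 10 = 180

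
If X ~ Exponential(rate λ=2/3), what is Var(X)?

For X ~ Exponential(rate λ=2/3):
Var(X) = \frac{9}{4}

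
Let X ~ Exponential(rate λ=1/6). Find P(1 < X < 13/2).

P(1 < X < 13/2) = ∫_{1}^{13/2} f(x) dx
where f(x) = \frac{e^{- \frac{x}{6}}}{6}
= - \frac{1}{e^{\frac{13}{12}}} + e^{- \frac{1}{6}}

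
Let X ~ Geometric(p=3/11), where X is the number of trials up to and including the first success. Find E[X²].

Using the identity E[X²] = Var(X) + (E[X])²:
E[X] = \frac{11}{3}
Var(X) = \frac{88}{9}
E[X²] = \frac{88}{9} + (\frac{11}{3})²
= \frac{209}{9}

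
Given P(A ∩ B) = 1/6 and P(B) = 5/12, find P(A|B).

P(A|B) = P(A ∩ B) / P(B)
= (1/6) / (5/12)
= 2/5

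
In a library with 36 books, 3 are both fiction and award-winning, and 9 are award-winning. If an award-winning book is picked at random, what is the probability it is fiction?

P(A ∩ B) = 3/36 = 1/12
P(B) = 9/36 = 1/4
P(A|B) = P(A ∩ B) / P(B) = (1/12) / (1/4) = 1/3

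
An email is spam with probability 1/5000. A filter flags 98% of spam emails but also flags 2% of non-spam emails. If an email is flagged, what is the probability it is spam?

Let D = the rare event, + = positive/flagged.
P(D) = 1/5000
P(+|D) = 98/100 = 49/50
P(+|D') = 2/100 = 1/50
P(+) = P(+|D)P(D) + P(+|D')P(D')
     = \frac{49}{50} × \frac{1}{5000} + \frac{1}{50} × \frac{4999}{5000}
     = \frac{631}{31250}
P(D|+) = P(+|D)P(D)/P(+) = \frac{49}{5048}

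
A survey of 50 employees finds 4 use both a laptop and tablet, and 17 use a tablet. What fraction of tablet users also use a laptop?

P(A ∩ B) = 4/50 = 2/25
P(B) = 17/50
P(A|B) = P(A ∩ B) / P(B) = (2/25) / (17/50) = 4/17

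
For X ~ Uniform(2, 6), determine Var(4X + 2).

For X ~ Uniform(2, 6):
Var(X) = \frac{4}{3}
Var(4X + 2) = (4)² × Var(X) = 16 × \frac{4}{3} = \frac{64}{3}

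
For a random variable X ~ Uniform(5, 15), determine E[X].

For X ~ Uniform(5, 15), the expected value is:
E[X] = 10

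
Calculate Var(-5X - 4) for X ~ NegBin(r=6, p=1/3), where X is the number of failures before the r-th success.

For X ~ NegBin(r=6, p=1/3), where X is the number of failures before the r-th success:
Var(X) = 36
Var(-5X - 4) = (-5)² × Var(X) = 25 × 36 = 900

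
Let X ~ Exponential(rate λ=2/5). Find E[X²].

Using the identity E[X²] = Var(X) + (E[X])²:
E[X] = \frac{5}{2}
Var(X) = \frac{25}{4}
E[X²] = \frac{25}{4} + (\frac{5}{2})²
= \frac{25}{2}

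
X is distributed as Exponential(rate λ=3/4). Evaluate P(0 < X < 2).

P(0 < X < 2) = ∫_{0}^{2} f(x) dx
where f(x) = \frac{3 e^{- \frac{3 x}{4}}}{4}
= 1 - e^{- \frac{3}{2}}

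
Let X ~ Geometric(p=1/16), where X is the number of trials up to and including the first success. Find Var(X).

For X ~ Geometric(p=1/16), where X is the number of trials up to and including the first success:
Var(X) = 240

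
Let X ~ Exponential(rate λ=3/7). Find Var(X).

For X ~ Exponential(rate λ=3/7):
Var(X) = \frac{49}{9}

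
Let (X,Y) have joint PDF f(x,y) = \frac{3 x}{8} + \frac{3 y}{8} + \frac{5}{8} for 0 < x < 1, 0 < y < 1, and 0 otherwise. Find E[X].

E[X] = ∫_0^1 ∫_0^1 x × f(x,y) dy dx
= ∫_0^1 ∫_0^1 x × (\frac{3 x}{8} + \frac{3 y}{8} + \frac{5}{8}) dy dx
= \frac{17}{32}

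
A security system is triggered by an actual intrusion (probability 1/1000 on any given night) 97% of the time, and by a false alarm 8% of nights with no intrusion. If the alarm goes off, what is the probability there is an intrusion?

Let D = the rare event, + = positive/flagged.
P(D) = 1/1000
P(+|D) = 97/100
P(+|D') = 8/100 = 2/25
P(+) = P(+|D)P(D) + P(+|D')P(D')
     = \frac{97}{100} × \frac{1}{1000} + \frac{2}{25} × \frac{999}{1000}
     = \frac{8089}{100000}
P(D|+) = P(+|D)P(D)/P(+) = \frac{97}{8089}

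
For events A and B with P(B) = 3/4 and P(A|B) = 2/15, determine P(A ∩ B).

By definition, P(A|B) = P(A ∩ B) / P(B)
So P(A ∩ B) = P(A|B) × P(B)
= 2/15 × 3/4
= 1/10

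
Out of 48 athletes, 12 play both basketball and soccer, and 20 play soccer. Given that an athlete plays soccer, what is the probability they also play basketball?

P(A ∩ B) = 12/48 = 1/4
P(B) = 20/48 = 5/12
P(A|B) = P(A ∩ B) / P(B) = (1/4) / (5/12) = 3/5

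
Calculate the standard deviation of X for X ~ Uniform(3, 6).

For X ~ Uniform(3, 6):
Var(X) = \frac{3}{4}
SD(X) = √(Var(X)) = √(\frac{3}{4}) = \frac{\sqrt{3}}{2}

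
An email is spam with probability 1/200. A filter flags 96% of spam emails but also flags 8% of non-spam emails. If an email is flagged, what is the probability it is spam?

Let D = the rare event, + = positive/flagged.
P(D) = 1/200
P(+|D) = 96/100 = 24/25
P(+|D') = 8/100 = 2/25
P(+) = P(+|D)P(D) + P(+|D')P(D')
     = \frac{24}{25} × \frac{1}{200} + \frac{2}{25} × \frac{199}{200}
     = \frac{211}{2500}
P(D|+) = P(+|D)P(D)/P(+) = \frac{12}{211}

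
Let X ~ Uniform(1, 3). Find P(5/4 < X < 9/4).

P(5/4 < X < 9/4) = ∫_{5/4}^{9/4} f(x) dx
where f(x) = \frac{1}{2}
= \frac{1}{2}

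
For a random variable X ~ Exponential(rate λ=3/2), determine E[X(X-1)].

E[X(X-1)] = E[X² - X] = E[X²] - E[X]
E[X] = \frac{2}{3}
E[X²] = Var(X) + (E[X])² = \frac{4}{9} + (\frac{2}{3})² = \frac{8}{9}
E[X(X-1)] = \frac{8}{9} - \frac{2}{3} = \frac{2}{9}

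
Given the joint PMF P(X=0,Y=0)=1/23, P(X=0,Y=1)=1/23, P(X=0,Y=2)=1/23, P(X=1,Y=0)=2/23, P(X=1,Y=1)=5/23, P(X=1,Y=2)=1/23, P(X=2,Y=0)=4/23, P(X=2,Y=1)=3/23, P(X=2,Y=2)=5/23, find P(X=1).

P(X=1) = P(X=1,Y=0) + P(X=1,Y=1) + P(X=1,Y=2)
= 2/23 + 5/23 + 1/23
= 8/23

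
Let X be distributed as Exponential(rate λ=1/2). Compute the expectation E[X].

For X ~ Exponential(rate λ=1/2), the expected value is:
E[X] = 2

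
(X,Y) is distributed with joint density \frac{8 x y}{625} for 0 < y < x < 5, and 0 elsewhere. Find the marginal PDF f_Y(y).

f_Y(y) = ∫_y^5 \frac{8 x y}{625} dx = \frac{4 y \left(25 - y^{2}\right)}{625}
for 0 < y < 5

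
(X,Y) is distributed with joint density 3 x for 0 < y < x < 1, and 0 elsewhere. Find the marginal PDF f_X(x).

f_X(x) = ∫_0^x 3 x dy = 3 x^{2}
for 0 < x < 1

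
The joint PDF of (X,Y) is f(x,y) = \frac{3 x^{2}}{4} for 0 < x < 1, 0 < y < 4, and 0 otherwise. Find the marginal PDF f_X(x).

f_X(x) = ∫_0^4 f(x,y) dy
= ∫_0^4 \frac{3 x^{2}}{4} dy
= 3 x^{2} for 0 < x < 1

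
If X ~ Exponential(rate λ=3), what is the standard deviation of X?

For X ~ Exponential(rate λ=3):
Var(X) = \frac{1}{9}
SD(X) = √(Var(X)) = √(\frac{1}{9}) = \frac{1}{3}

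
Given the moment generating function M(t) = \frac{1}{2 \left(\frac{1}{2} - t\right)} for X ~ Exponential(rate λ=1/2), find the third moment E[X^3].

To find E[X^3], compute M^(3)(0):
M^(1)(t) = \frac{1}{2 \left(\frac{1}{2} - t\right)^{2}}
M^(2)(t) = \frac{1}{\left(\frac{1}{2} - t\right)^{3}}
M^(3)(t) = \frac{3}{\left(\frac{1}{2} - t\right)^{4}}
M^(3)(0) = 48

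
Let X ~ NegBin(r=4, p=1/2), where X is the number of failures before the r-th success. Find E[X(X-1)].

E[X(X-1)] = E[X² - X] = E[X²] - E[X]
E[X] = 4
E[X²] = Var(X) + (E[X])² = 8 + (4)² = 24
E[X(X-1)] = 24 - 4 = 20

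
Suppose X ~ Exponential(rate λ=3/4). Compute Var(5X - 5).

For X ~ Exponential(rate λ=3/4):
Var(X) = \frac{16}{9}
Var(5X - 5) = (5)² × Var(X) = 25 × \frac{16}{9} = \frac{400}{9}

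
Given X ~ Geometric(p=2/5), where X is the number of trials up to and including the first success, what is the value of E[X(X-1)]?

E[X(X-1)] = E[X² - X] = E[X²] - E[X]
E[X] = \frac{5}{2}
E[X²] = Var(X) + (E[X])² = \frac{15}{4} + (\frac{5}{2})² = 10
E[X(X-1)] = 10 - \frac{5}{2} = \frac{15}{2}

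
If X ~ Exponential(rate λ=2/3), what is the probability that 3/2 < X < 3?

P(3/2 < X < 3) = ∫_{3/2}^{3} f(x) dx
where f(x) = \frac{2 e^{- \frac{2 x}{3}}}{3}
= - \frac{1 - e}{e^{2}}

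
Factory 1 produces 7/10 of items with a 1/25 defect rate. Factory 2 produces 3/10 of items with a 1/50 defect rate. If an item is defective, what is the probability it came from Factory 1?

Using Bayes' theorem:
P(F1) = 7/10, P(D|F1) = 1/25
P(F2) = 3/10, P(D|F2) = 1/50
P(D) = P(D|F1)P(F1) + P(D|F2)P(F2)
     = \frac{17}{500}
P(F1|D) = P(D|F1)P(F1) / P(D)
= \frac{14}{17}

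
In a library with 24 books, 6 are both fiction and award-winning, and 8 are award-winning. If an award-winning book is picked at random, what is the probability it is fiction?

P(A ∩ B) = 6/24 = 1/4
P(B) = 8/24 = 1/3
P(A|B) = P(A ∩ B) / P(B) = (1/4) / (1/3) = 3/4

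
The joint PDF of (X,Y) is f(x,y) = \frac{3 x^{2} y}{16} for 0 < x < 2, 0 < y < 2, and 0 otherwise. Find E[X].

f_X(x) = ∫_0^2 \frac{3 x^{2} y}{16} dy = \frac{3 x^{2}}{8}
E[X] = ∫_0^2 x × (\frac{3 x^{2}}{8}) dx = \frac{3}{2}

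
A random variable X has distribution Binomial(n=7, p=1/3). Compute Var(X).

For X ~ Binomial(n=7, p=1/3):
Var(X) = \frac{14}{9}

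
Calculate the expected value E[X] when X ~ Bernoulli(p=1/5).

For X ~ Bernoulli(p=1/5), the expected value is:
E[X] = \frac{1}{5}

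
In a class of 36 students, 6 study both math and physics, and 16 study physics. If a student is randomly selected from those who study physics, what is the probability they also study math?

P(A ∩ B) = 6/36 = 1/6
P(B) = 16/36 = 4/9
P(A|B) = P(A ∩ B) / P(B) = (1/6) / (4/9) = 3/8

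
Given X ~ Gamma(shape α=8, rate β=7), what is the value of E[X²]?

Using the identity E[X²] = Var(X) + (E[X])²:
E[X] = \frac{8}{7}
Var(X) = \frac{8}{49}
E[X²] = \frac{8}{49} + (\frac{8}{7})²
= \frac{72}{49}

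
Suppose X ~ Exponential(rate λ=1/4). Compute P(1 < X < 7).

P(1 < X < 7) = ∫_{1}^{7} f(x) dx
where f(x) = \frac{e^{- \frac{x}{4}}}{4}
= - \frac{1 - e^{\frac{3}{2}}}{e^{\frac{7}{4}}}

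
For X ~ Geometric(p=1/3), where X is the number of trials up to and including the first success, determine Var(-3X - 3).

For X ~ Geometric(p=1/3), where X is the number of trials up to and including the first success:
Var(X) = 6
Var(-3X - 3) = (-3)² × Var(X) = 9 × 6 = 54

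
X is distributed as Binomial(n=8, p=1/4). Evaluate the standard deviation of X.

For X ~ Binomial(n=8, p=1/4):
Var(X) = \frac{3}{2}
SD(X) = √(Var(X)) = √(\frac{3}{2}) = \frac{\sqrt{6}}{2}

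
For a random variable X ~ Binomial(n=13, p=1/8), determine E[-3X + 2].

For X ~ Binomial(n=13, p=1/8):
E[X] = \frac{13}{8}
E[-3X + 2] = -3 × E[X] + 2 = - \frac{23}{8}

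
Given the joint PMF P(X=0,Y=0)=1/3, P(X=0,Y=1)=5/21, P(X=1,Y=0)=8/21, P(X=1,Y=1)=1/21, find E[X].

First find marginal of X:
P(X=0) = 4/7
P(X=1) = 3/7
E[X] = 0 × 4/7 + 1 × 3/7 = 3/7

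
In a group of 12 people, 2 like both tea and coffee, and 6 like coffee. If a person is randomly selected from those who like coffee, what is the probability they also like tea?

P(A ∩ B) = 2/12 = 1/6
P(B) = 6/12 = 1/2
P(A|B) = P(A ∩ B) / P(B) = (1/6) / (1/2) = 1/3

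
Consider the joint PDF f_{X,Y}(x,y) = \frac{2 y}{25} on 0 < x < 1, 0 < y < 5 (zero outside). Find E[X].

f_X(x) = ∫_0^5 \frac{2 y}{25} dy = 1
E[X] = ∫_0^1 x × (1) dx = \frac{1}{2}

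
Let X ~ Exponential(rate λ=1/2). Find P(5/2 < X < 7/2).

P(5/2 < X < 7/2) = ∫_{5/2}^{7/2} f(x) dx
where f(x) = \frac{e^{- \frac{x}{2}}}{2}
= - \frac{1 - e^{\frac{1}{2}}}{e^{\frac{7}{4}}}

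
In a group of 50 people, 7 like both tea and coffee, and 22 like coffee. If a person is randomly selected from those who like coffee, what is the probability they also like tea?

P(A ∩ B) = 7/50
P(B) = 22/50 = 11/25
P(A|B) = P(A ∩ B) / P(B) = (7/50) / (11/25) = 7/22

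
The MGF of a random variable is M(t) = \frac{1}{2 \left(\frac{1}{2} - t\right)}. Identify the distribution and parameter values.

The MGF M(t) = \frac{1}{2 \left(\frac{1}{2} - t\right)} is the standard form for the Exponential distribution.
Comparing with the known MGF formula identifies: Exponential(rate λ=1/2)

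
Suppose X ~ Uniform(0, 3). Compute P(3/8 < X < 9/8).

P(3/8 < X < 9/8) = ∫_{3/8}^{9/8} f(x) dx
where f(x) = \frac{1}{3}
= \frac{1}{4}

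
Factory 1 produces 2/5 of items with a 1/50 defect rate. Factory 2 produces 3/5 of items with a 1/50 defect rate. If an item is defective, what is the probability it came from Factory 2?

Using Bayes' theorem:
P(F1) = 2/5, P(D|F1) = 1/50
P(F2) = 3/5, P(D|F2) = 1/50
P(D) = P(D|F1)P(F1) + P(D|F2)P(F2)
     = \frac{1}{50}
P(F2|D) = P(D|F2)P(F2) / P(D)
= \frac{3}{5}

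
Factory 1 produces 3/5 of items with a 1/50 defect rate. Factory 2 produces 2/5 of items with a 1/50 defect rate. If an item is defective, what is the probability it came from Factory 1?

Using Bayes' theorem:
P(F1) = 3/5, P(D|F1) = 1/50
P(F2) = 2/5, P(D|F2) = 1/50
P(D) = P(D|F1)P(F1) + P(D|F2)P(F2)
     = \frac{1}{50}
P(F1|D) = P(D|F1)P(F1) / P(D)
= \frac{3}{5}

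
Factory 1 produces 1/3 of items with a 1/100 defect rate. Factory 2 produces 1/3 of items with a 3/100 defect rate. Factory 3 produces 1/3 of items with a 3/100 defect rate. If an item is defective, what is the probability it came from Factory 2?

Using Bayes' theorem:
P(F1) = 1/3, P(D|F1) = 1/100
P(F2) = 1/3, P(D|F2) = 3/100
P(F3) = 1/3, P(D|F3) = 3/100
P(D) = P(D|F1)P(F1) + P(D|F2)P(F2) + P(D|F3)P(F3)
     = \frac{7}{300}
P(F2|D) = P(D|F2)P(F2) / P(D)
= \frac{3}{7}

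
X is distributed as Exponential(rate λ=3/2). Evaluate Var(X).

For X ~ Exponential(rate λ=3/2):
Var(X) = \frac{4}{9}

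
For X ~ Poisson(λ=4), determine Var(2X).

For X ~ Poisson(λ=4):
Var(X) = 4
Var(2X) = (2)² × Var(X) = 4 × 4 = 16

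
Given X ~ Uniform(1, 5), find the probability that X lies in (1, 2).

P(1 < X < 2) = ∫_{1}^{2} f(x) dx
where f(x) = \frac{1}{4}
= \frac{1}{4}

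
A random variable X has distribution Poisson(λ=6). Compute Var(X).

For X ~ Poisson(λ=6):
Var(X) = 6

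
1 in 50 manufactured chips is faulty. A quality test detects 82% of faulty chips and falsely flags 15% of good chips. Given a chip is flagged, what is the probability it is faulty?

Let D = the rare event, + = positive/flagged.
P(D) = 1/50
P(+|D) = 82/100 = 41/50
P(+|D') = 15/100 = 3/20
P(+) = P(+|D)P(D) + P(+|D')P(D')
     = \frac{41}{50} × \frac{1}{50} + \frac{3}{20} × \frac{49}{50}
     = \frac{817}{5000}
P(D|+) = P(+|D)P(D)/P(+) = \frac{82}{817}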